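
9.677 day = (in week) 1.382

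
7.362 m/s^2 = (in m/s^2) 7.362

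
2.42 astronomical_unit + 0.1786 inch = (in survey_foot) 1.188e+12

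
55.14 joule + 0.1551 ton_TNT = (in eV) 4.05e+27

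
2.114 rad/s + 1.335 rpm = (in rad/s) 2.254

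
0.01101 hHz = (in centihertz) 110.1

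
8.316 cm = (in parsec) 2.695e-18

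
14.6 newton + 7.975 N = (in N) 22.57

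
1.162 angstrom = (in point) 3.294e-07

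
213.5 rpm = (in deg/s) 1281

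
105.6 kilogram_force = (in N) 1036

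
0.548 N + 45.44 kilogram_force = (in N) 446.2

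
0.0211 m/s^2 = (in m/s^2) 0.0211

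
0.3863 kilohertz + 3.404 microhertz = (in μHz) 3.863e+08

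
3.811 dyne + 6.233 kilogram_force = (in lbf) 13.74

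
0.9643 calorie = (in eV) 2.518e+19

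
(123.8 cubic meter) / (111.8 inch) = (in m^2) 43.6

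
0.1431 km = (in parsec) 4.638e-15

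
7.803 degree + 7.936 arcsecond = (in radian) 0.1362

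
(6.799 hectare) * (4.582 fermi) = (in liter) 3.115e-07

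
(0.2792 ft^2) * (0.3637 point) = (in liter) 0.003328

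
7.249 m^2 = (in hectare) 0.0007249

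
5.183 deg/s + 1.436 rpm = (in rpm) 2.3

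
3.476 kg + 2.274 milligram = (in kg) 3.476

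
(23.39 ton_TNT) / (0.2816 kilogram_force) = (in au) 0.2369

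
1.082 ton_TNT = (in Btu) 4.291e+06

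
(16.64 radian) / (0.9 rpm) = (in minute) 2.943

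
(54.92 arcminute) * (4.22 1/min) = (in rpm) 0.01073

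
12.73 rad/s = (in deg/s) 729.4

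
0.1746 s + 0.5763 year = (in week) 30.05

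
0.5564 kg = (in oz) 19.63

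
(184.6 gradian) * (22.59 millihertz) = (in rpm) 0.6255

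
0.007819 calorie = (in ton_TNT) 7.819e-12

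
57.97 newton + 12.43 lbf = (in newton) 113.3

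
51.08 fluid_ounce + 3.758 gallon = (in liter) 15.74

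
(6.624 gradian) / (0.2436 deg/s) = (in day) 0.0002833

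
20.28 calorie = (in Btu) 0.08042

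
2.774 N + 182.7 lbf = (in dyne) 8.155e+07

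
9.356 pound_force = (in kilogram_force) 4.244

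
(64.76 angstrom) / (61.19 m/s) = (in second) 1.058e-10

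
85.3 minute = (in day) 0.05924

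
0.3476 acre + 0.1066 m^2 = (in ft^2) 1.514e+04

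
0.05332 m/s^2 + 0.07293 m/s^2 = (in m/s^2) 0.1263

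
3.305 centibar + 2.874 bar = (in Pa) 2.907e+05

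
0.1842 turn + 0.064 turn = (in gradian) 99.28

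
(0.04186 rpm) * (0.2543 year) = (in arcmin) 1.209e+08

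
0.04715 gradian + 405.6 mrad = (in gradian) 25.87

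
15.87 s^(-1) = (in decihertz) 158.7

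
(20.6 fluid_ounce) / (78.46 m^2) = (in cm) 0.0007765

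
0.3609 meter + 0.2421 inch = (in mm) 367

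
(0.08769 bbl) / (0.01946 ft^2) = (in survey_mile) 0.004792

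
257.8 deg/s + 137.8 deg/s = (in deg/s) 395.6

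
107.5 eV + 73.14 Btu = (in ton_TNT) 1.844e-05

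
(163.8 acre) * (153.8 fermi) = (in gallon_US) 2.693e-05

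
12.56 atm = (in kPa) 1273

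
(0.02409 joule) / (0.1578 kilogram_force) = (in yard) 0.01702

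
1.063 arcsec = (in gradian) 0.0003281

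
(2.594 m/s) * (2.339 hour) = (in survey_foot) 7.166e+04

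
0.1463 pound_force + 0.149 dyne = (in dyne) 6.508e+04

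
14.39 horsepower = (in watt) 1.073e+04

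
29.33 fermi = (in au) 1.961e-25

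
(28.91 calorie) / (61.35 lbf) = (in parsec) 1.436e-17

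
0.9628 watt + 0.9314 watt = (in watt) 1.894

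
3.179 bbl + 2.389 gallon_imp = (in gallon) 136.4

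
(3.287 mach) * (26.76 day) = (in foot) 8.49e+09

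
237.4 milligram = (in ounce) 0.008374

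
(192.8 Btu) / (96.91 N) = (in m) 2099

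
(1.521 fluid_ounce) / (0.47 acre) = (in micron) 0.02365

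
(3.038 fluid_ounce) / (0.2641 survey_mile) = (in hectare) 2.114e-11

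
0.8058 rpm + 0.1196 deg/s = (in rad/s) 0.08647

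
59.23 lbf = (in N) 263.5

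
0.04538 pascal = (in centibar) 4.538e-05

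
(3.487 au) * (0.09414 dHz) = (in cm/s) 4.911e+11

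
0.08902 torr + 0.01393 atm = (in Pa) 1423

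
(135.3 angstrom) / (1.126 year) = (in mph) 8.523e-16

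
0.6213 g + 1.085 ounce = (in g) 31.38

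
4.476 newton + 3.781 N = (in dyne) 8.257e+05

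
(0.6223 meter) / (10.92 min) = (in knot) 0.001846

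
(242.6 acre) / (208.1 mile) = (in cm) 293.1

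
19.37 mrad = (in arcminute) 66.59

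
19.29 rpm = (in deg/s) 115.7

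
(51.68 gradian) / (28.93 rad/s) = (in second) 0.02806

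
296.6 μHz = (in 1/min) 0.0178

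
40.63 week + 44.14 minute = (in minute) 4.096e+05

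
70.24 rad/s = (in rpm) 670.7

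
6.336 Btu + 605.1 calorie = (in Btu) 8.736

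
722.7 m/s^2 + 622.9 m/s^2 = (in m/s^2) 1346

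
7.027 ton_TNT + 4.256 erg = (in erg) 2.94e+17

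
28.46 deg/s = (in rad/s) 0.4967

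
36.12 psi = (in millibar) 2490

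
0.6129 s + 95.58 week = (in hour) 1.606e+04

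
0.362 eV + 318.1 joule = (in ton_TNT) 7.603e-08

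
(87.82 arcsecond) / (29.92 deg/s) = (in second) 0.0008153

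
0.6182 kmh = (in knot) 0.3338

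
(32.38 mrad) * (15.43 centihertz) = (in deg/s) 0.2863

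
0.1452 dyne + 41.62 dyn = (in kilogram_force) 4.259e-05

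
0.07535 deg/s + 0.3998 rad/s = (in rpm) 3.83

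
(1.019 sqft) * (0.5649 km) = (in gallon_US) 1.413e+04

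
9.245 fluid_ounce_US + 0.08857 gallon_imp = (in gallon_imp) 0.1487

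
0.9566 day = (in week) 0.1367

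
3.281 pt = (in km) 1.157e-06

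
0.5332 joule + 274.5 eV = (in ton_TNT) 1.274e-10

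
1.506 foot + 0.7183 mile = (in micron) 1.156e+09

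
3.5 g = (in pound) 0.007716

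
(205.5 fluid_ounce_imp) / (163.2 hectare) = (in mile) 2.223e-12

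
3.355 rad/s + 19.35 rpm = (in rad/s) 5.381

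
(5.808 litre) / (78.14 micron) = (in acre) 0.01837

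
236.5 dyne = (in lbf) 0.0005317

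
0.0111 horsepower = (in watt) 8.277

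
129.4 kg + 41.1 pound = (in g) 1.48e+05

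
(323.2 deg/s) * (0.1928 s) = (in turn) 0.1731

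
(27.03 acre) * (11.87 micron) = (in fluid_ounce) 4.39e+04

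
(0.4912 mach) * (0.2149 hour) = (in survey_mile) 80.4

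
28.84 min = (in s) 1730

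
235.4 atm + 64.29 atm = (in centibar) 3.037e+04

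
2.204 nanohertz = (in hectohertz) 2.204e-11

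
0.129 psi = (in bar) 0.008894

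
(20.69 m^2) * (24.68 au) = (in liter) 7.639e+16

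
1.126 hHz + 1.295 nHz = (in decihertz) 1126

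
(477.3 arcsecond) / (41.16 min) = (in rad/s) 9.37e-07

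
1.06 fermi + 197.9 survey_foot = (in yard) 65.97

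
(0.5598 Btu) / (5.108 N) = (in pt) 3.278e+05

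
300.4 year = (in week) 1.566e+04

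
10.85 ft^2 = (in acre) 0.0002491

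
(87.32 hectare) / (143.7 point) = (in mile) 1.07e+04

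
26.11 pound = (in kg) 11.84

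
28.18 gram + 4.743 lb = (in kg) 2.18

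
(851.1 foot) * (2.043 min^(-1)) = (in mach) 0.02594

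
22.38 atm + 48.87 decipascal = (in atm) 22.38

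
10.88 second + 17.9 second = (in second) 28.78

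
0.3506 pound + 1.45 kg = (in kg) 1.609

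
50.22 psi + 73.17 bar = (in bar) 76.63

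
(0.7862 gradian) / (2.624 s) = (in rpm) 0.04494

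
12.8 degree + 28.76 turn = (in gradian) 1.152e+04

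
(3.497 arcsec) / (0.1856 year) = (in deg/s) 1.66e-10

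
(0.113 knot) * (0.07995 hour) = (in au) 1.118e-10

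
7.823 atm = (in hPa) 7927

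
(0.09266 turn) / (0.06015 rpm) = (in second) 92.43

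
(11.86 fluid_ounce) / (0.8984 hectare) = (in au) 2.61e-19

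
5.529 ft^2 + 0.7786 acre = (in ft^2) 3.392e+04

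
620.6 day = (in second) 5.362e+07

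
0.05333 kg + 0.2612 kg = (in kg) 0.3145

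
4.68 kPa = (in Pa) 4680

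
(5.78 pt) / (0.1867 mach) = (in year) 1.017e-12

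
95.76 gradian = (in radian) 1.504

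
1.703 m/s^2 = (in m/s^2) 1.703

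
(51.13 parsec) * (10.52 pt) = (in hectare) 5.855e+11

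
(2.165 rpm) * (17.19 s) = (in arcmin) 1.34e+04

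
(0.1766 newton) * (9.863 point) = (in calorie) 0.0001469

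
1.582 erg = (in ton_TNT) 3.781e-17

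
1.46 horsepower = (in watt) 1089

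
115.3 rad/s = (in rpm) 1101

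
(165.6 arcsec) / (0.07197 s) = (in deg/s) 0.6392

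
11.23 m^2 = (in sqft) 120.9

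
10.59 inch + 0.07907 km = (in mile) 0.0493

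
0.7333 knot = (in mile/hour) 0.8439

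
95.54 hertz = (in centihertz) 9554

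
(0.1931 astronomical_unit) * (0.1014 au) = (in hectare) 4.382e+16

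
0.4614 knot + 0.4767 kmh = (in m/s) 0.3698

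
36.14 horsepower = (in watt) 2.695e+04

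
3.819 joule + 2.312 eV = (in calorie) 0.9128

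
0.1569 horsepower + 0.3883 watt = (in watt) 117.4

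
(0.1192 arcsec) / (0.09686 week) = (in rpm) 9.42e-11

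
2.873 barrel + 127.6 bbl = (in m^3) 20.74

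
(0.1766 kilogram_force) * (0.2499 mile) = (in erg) 6.965e+09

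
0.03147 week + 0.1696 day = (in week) 0.0557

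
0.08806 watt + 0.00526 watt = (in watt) 0.09332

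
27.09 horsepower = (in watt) 2.02e+04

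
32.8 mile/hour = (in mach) 0.04306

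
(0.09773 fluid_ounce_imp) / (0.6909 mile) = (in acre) 6.171e-13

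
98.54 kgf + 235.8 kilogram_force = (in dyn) 3.279e+08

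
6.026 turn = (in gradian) 2410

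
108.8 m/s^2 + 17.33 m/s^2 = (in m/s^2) 126.1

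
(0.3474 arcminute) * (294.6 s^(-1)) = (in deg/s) 1.706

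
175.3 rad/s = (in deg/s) 1.004e+04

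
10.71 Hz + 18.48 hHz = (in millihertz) 1.859e+06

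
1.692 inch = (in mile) 2.67e-05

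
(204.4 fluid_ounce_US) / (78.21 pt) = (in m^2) 0.2191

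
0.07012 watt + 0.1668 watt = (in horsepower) 0.0003177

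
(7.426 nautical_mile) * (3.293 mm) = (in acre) 0.01119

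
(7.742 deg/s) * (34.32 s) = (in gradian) 295.2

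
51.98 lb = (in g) 2.358e+04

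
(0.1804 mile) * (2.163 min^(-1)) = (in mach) 0.03074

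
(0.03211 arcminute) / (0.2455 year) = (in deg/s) 6.912e-11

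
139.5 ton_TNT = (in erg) 5.837e+18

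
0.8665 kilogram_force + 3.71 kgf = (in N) 44.88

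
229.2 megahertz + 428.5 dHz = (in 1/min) 1.375e+10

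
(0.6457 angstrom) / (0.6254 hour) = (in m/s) 2.868e-14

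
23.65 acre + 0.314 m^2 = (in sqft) 1.03e+06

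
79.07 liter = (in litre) 79.07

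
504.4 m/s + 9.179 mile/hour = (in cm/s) 5.085e+04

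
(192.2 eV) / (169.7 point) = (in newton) 5.144e-16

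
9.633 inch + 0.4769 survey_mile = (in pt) 2.176e+06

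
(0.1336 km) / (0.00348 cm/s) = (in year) 0.1217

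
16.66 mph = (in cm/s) 744.8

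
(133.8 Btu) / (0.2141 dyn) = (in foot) 2.163e+11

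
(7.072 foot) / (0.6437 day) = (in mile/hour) 8.67e-05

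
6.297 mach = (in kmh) 7719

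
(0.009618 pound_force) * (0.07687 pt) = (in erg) 11.6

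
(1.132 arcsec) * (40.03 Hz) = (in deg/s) 0.01259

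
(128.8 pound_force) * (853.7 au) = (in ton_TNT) 1.749e+07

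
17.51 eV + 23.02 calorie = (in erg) 9.632e+08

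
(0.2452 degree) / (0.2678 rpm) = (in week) 2.523e-07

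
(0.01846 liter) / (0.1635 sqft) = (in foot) 0.003987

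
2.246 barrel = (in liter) 357.1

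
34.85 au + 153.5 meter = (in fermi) 5.213e+27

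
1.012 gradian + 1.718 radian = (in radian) 1.734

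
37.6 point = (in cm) 1.326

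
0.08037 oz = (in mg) 2278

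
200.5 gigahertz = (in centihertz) 2.005e+13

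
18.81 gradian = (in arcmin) 1016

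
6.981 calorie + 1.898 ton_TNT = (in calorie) 1.898e+09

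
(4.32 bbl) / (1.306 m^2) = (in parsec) 1.704e-17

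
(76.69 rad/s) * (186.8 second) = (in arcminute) 4.925e+07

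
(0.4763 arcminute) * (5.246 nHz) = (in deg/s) 4.164e-11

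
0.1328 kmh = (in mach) 0.0001083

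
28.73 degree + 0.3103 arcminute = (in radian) 0.5015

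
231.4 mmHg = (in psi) 4.475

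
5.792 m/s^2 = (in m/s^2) 5.792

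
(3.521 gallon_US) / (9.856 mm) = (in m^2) 1.352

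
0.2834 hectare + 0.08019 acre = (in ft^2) 3.4e+04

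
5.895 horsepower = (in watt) 4396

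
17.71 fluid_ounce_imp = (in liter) 0.5032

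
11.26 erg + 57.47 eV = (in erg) 11.26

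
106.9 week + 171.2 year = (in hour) 1.518e+06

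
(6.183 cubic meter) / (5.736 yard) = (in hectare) 0.0001179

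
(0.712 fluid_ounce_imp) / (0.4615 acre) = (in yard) 1.185e-08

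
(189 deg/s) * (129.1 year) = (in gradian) 8.55e+11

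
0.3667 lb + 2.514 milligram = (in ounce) 5.867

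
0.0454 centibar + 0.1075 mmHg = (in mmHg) 0.448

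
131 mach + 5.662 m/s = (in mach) 131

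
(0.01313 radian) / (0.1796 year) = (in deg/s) 1.328e-07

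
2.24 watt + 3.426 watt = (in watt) 5.666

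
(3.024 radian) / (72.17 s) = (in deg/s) 2.401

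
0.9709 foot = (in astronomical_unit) 1.978e-12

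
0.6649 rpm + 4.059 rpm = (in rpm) 4.724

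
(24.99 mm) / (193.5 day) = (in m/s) 1.495e-09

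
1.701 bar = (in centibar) 170.1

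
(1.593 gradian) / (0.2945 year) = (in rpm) 2.573e-08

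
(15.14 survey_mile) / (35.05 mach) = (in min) 0.03403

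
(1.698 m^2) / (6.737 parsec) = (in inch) 3.216e-16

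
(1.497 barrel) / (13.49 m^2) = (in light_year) 1.865e-18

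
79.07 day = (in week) 11.3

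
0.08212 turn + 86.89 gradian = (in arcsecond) 3.88e+05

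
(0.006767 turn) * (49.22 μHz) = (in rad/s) 2.093e-06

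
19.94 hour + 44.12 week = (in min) 4.459e+05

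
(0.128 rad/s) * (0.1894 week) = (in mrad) 1.466e+07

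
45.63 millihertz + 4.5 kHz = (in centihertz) 4.5e+05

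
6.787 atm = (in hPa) 6877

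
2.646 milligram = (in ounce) 9.333e-05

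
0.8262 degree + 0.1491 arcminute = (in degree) 0.8287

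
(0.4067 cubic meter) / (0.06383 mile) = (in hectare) 3.959e-07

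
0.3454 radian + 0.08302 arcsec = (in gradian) 21.99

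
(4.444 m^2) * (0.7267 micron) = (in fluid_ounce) 0.1092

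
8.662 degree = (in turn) 0.02406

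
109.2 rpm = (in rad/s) 11.44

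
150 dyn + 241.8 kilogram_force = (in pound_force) 533.1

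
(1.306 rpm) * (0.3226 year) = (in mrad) 1.391e+09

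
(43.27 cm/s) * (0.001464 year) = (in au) 1.335e-07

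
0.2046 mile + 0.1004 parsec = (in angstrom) 3.098e+25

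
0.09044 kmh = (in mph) 0.0562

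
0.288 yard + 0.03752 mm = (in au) 1.761e-12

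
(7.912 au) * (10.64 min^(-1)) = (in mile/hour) 4.695e+11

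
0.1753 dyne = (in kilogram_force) 1.788e-07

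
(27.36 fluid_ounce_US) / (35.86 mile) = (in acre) 3.465e-12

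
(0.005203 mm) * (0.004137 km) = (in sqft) 0.0002317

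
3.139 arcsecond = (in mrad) 0.01522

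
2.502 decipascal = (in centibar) 0.0002502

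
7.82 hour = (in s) 2.815e+04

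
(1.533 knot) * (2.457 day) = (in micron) 1.674e+11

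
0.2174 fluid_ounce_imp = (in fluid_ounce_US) 0.2089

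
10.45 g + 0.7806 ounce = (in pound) 0.07183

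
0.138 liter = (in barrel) 0.000868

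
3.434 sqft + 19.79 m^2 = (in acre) 0.004969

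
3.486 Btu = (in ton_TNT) 8.79e-07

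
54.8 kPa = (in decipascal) 5.48e+05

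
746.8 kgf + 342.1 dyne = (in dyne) 7.324e+08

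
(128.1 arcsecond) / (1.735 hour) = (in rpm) 9.495e-07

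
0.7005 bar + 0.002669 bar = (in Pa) 7.032e+04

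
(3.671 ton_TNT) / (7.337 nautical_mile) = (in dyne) 1.13e+11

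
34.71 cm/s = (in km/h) 1.25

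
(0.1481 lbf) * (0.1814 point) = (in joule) 4.216e-05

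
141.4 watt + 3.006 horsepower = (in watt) 2383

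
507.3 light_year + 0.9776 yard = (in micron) 4.799e+24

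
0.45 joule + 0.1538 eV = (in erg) 4.5e+06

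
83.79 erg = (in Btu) 7.942e-09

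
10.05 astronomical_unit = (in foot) 4.933e+12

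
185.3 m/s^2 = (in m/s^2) 185.3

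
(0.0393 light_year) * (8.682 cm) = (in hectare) 3.228e+09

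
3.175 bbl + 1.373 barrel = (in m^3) 0.7231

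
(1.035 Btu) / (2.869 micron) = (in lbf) 8.557e+07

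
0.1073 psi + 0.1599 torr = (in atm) 0.007512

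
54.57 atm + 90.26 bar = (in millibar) 1.456e+05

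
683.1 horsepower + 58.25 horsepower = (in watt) 5.528e+05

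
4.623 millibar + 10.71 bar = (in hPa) 1.071e+04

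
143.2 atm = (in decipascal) 1.451e+08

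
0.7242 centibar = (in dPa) 7242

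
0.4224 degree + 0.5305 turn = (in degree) 191.4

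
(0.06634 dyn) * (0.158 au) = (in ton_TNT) 3.748e-06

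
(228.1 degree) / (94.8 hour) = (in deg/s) 0.0006684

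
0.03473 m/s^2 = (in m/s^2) 0.03473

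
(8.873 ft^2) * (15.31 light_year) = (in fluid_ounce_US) 4.037e+21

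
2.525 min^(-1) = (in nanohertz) 4.208e+07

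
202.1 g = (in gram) 202.1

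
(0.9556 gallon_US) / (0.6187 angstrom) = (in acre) 1.445e+04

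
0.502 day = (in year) 0.001375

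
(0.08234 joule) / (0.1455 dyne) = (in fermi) 5.659e+19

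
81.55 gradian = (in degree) 73.39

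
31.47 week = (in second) 1.903e+07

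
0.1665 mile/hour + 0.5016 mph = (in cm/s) 29.87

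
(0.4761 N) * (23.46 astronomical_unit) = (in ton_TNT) 399.4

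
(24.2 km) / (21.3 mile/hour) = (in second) 2541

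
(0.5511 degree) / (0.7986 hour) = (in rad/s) 3.346e-06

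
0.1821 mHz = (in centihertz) 0.01821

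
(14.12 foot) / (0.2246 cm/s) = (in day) 0.02218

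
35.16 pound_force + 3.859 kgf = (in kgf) 19.81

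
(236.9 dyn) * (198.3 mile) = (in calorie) 180.7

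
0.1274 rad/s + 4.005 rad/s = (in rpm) 39.46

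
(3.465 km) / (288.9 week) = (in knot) 3.855e-05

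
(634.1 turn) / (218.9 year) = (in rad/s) 5.771e-07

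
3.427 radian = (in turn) 0.5454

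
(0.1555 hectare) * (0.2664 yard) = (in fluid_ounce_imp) 1.333e+07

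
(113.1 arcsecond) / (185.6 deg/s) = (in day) 1.959e-09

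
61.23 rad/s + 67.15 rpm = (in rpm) 651.9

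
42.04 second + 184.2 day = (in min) 2.652e+05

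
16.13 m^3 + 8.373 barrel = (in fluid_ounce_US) 5.904e+05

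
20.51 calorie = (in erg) 8.581e+08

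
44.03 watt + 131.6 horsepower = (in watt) 9.818e+04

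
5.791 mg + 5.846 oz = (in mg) 1.657e+05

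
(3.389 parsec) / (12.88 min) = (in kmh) 4.871e+14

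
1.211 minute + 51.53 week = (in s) 3.117e+07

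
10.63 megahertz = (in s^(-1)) 1.063e+07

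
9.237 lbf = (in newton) 41.09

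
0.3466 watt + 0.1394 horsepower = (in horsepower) 0.1399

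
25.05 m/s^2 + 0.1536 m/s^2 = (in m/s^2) 25.2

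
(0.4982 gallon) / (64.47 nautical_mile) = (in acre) 3.903e-12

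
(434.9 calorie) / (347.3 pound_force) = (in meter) 1.178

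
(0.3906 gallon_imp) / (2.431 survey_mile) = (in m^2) 4.539e-07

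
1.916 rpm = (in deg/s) 11.5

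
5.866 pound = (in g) 2661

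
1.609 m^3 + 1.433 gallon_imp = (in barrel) 10.16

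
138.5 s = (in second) 138.5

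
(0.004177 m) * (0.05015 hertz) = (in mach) 6.152e-07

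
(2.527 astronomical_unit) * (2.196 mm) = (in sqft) 8.936e+09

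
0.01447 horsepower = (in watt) 10.79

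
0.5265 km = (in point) 1.492e+06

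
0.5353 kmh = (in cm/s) 14.87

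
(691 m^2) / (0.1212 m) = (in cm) 5.701e+05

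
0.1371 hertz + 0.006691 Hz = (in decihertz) 1.438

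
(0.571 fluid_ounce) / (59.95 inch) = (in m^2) 1.109e-05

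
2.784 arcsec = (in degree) 0.0007733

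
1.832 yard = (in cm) 167.5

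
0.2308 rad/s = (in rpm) 2.204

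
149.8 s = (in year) 4.75e-06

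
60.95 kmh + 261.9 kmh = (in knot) 174.3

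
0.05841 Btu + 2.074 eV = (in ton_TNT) 1.473e-08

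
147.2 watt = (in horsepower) 0.1974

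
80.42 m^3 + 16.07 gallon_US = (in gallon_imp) 1.77e+04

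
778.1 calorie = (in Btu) 3.086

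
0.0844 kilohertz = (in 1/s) 84.4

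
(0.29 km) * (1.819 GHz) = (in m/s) 5.275e+11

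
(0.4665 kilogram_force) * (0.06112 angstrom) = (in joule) 2.796e-11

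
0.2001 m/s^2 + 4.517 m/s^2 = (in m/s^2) 4.717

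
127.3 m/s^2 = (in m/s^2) 127.3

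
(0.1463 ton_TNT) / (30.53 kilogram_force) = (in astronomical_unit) 1.367e-05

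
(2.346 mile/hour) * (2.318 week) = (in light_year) 1.554e-10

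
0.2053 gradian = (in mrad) 3.225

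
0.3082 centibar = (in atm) 0.003042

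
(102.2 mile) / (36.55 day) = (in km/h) 0.1875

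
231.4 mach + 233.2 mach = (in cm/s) 1.582e+07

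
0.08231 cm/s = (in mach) 2.417e-06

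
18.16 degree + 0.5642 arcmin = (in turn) 0.05047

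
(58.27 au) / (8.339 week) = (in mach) 5076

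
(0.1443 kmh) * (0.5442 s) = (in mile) 1.355e-05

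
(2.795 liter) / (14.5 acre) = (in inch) 1.875e-06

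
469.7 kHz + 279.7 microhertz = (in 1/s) 4.697e+05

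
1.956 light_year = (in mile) 1.15e+13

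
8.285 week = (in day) 57.99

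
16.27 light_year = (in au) 1.029e+06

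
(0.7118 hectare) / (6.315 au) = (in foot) 2.472e-08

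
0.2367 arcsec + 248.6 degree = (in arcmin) 1.492e+04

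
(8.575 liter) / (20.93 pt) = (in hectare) 0.0001161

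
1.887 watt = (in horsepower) 0.002531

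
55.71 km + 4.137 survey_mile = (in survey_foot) 2.046e+05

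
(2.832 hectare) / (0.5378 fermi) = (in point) 1.493e+23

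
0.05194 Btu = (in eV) 3.42e+20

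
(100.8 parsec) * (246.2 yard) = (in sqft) 7.537e+21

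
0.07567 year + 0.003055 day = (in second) 2.387e+06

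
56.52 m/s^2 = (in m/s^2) 56.52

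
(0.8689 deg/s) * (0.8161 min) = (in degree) 42.55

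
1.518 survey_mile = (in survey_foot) 8015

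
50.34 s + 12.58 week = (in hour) 2113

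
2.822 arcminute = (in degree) 0.04703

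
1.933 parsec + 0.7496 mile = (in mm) 5.965e+19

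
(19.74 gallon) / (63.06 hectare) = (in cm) 1.185e-05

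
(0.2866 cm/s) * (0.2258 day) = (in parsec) 1.812e-15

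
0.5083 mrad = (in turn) 8.09e-05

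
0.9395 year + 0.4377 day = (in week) 49.05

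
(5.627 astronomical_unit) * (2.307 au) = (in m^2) 2.905e+23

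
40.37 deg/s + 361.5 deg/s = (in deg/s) 401.9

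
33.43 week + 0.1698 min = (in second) 2.022e+07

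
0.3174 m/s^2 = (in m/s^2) 0.3174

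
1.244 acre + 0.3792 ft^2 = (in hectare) 0.5034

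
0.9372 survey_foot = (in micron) 2.857e+05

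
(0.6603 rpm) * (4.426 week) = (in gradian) 1.178e+07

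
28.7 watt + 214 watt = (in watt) 242.7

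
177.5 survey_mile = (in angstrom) 2.857e+15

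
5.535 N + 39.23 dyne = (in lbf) 1.244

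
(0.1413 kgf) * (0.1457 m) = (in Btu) 0.0001914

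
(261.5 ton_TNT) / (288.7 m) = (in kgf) 3.865e+08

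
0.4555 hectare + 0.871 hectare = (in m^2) 1.326e+04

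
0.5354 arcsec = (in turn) 4.131e-07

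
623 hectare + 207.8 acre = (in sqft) 7.611e+07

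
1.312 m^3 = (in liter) 1312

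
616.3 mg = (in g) 0.6163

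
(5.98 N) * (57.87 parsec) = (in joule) 1.068e+19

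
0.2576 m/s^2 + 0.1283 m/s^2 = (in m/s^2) 0.3859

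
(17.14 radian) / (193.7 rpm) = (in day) 9.78e-06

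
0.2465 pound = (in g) 111.8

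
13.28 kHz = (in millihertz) 1.328e+07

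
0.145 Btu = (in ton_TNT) 3.656e-08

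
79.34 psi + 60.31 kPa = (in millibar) 6073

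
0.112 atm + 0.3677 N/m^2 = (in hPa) 113.5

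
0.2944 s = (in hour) 8.178e-05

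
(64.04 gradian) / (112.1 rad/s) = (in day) 1.039e-07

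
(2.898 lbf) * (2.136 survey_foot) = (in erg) 8.393e+07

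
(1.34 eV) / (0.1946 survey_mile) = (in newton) 6.855e-22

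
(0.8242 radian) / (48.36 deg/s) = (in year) 3.096e-08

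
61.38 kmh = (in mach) 0.05007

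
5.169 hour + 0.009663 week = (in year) 0.0007754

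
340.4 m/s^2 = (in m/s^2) 340.4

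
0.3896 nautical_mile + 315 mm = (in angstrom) 7.219e+12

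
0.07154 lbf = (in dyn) 3.182e+04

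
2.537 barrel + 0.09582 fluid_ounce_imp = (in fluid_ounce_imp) 1.42e+04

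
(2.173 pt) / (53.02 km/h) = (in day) 6.024e-10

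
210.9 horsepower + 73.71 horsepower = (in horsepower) 284.6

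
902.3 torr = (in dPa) 1.203e+06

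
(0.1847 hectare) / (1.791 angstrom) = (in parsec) 0.0003342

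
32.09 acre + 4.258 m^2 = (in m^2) 1.299e+05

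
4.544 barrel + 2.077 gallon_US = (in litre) 730.3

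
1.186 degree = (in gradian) 1.318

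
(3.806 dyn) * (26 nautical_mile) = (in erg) 1.833e+07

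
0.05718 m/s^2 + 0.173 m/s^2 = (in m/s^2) 0.2302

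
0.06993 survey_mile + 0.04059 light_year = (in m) 3.84e+14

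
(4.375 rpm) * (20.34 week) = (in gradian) 3.588e+08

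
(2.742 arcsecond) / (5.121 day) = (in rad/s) 3.005e-11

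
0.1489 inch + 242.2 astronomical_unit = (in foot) 1.189e+14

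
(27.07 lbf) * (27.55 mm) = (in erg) 3.317e+07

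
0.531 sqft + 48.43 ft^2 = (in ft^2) 48.96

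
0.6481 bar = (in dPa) 6.481e+05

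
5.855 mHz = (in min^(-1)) 0.3513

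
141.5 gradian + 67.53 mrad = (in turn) 0.3645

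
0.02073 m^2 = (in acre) 5.122e-06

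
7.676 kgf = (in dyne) 7.528e+06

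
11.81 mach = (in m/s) 4021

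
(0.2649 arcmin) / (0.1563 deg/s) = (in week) 4.67e-08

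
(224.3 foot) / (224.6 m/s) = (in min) 0.005073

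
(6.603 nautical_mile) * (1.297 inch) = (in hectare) 0.04029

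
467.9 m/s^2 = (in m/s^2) 467.9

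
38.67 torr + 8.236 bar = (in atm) 8.179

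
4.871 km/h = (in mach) 0.003974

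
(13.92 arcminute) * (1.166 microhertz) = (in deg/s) 2.705e-07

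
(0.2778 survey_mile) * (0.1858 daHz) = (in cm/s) 8.307e+04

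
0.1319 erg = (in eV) 8.233e+10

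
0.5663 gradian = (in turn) 0.001416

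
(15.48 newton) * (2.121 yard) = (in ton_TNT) 7.176e-09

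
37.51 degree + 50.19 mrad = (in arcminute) 2423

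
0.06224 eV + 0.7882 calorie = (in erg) 3.298e+07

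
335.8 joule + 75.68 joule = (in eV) 2.568e+21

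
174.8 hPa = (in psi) 2.535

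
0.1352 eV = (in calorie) 5.177e-21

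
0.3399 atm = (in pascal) 3.444e+04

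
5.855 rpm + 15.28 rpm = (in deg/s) 126.8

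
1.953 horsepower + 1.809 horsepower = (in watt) 2805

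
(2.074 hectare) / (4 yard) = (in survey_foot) 1.86e+04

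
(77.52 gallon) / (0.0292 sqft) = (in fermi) 1.082e+17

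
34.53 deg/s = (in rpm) 5.755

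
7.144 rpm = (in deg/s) 42.86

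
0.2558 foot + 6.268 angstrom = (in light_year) 8.241e-18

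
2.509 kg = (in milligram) 2.509e+06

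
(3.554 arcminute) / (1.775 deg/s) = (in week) 5.518e-08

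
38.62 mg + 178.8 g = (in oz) 6.308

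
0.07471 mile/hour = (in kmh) 0.1202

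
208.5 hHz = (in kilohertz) 20.85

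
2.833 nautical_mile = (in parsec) 1.7e-13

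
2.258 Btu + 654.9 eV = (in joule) 2382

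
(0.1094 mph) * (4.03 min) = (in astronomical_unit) 7.905e-11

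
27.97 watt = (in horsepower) 0.03751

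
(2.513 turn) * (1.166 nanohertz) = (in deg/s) 1.055e-06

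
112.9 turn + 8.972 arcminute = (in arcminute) 2.439e+06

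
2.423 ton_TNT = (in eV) 6.328e+28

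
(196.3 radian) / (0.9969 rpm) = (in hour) 0.5223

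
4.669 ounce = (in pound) 0.2918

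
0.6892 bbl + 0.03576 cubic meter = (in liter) 145.3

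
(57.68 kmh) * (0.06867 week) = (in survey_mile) 413.5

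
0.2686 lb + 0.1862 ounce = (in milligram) 1.271e+05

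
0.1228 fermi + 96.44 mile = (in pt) 4.4e+08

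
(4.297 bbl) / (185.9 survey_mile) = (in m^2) 2.283e-06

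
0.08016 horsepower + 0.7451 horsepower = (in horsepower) 0.8253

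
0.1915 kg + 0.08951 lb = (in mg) 2.321e+05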